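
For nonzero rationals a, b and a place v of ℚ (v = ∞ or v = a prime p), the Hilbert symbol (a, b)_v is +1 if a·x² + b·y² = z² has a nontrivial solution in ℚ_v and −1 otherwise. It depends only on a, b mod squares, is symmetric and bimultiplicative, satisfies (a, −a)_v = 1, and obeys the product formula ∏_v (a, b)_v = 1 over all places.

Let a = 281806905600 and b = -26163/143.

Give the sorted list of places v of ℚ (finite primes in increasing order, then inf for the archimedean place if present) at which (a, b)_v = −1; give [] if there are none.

(a, b) ≡ (209, -46189) mod (ℚ^×)²; places V = {2, 3, 5, 11, 13, 17, 19, ∞}.
(a,b)_17: α=2, u≡5; β=1, v≡6 (mod 17); (5|17)=-1, (6|17)=-1; sign (−1)^0·-1^1·-1^2 = -1.
(a,b)_∞: sgn(209)=+, sgn(-46189)=−, so +1.
(a,b)_13: α=0, u≡12; β=-1, v≡10 (mod 13); (12|13)=+1, (10|13)=+1; sign (−1)^0·+1^-1·+1^0 = +1.
(a,b)_2: α=8, β=0; u≡1, v≡3 (mod 8); ε(u)ε(v)=0·1, αω(v)=8·1, βω(u)=0·0; sum ≡ 0  ⇒  +1.
(a,b)_3: α=6, u≡2; β=4, v≡2 (mod 3); (2|3)=-1, (2|3)=-1; sign (−1)^0·-1^4·-1^6 = +1.
(a,b)_5: α=2, u≡4; β=0, v≡4 (mod 5); (4|5)=+1, (4|5)=+1; sign (−1)^0·+1^0·+1^2 = +1.
(a,b)_11: α=1, u≡10; β=-1, v≡3 (mod 11); (10|11)=-1, (3|11)=+1; sign (−1)^1·-1^-1·+1^1 = +1.
(a,b)_19: α=1, u≡7; β=1, v≡1 (mod 19); (7|19)=+1, (1|19)=+1; sign (−1)^1·+1^1·+1^1 = -1.
Ram(209, -46189) = {17, 19}; no ℚ_17-point on the conic.

[17, 19]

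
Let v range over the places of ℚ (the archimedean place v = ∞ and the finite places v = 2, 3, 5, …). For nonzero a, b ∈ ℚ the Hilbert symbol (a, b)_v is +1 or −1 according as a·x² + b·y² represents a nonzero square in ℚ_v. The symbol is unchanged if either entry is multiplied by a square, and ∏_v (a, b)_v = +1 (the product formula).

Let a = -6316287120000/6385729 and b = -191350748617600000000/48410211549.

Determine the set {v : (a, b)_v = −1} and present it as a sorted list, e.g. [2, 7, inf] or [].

Mod squares: a ≡ -858, b ≡ -6006. Check v ∈ {∞, 2, 3, 5, 7, 11, 13, 19}.
v=19: a=19^-4·(≡6), b=19^-6·(≡7) mod 19; (6|19)=+1, (7|19)=+1; (−1)^{-4·-6·9}·(+1)^-6·(+1)^-4 = +1.
v=∞: -858 < 0 and -6006 < 0  ⇒  (a,b)_∞ = -1.
v=11: a=11^3·(≡6), b=11^5·(≡3) mod 11; (6|11)=-1, (3|11)=+1; (−1)^{3·5·5}·(-1)^5·(+1)^3 = +1.
v=3: a=3^3·(≡2), b=3^-1·(≡2) mod 3; (2|3)=-1, (2|3)=-1; (−1)^{3·-1·1}·(-1)^-1·(-1)^3 = -1.
v=7: a=7^-2·(≡5), b=7^-3·(≡3) mod 7; (5|7)=-1, (3|7)=-1; (−1)^{-2·-3·3}·(-1)^-3·(-1)^-2 = -1.
v=2: v_2(a)=7, v_2(b)=13; units ≡ 3, 5 (mod 8); ε·ε+αω+βω = 1·0+7·1+13·1 ≡ 0  ⇒  (a,b)_2 = +1.
v=13: a=13^3·(≡3), b=13^5·(≡7) mod 13; (3|13)=+1, (7|13)=-1; (−1)^{3·5·6}·(+1)^5·(-1)^3 = -1.
v=5: a=5^4·(≡2), b=5^8·(≡1) mod 5; (2|5)=-1, (1|5)=+1; (−1)^{4·8·2}·(-1)^8·(+1)^4 = +1.
(-858, -6006 / ℚ) ramifies at {3, 7, 13, ∞}: a division algebra.

[3, 7, 13, inf]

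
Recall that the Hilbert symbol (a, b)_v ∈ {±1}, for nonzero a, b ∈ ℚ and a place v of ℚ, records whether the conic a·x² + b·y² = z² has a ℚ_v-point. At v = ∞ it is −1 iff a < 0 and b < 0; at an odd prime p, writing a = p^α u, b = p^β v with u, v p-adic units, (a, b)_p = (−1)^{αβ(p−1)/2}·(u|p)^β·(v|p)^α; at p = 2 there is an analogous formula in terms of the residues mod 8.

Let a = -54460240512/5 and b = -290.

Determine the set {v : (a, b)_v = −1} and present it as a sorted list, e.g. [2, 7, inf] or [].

Mod squares: a ≡ -11785890, b ≡ -290. Check v ∈ {∞, 2, 3, 5, 19, 23, 29, 31}.
v=19: a=19^3·(≡15), b=19^0·(≡14) mod 19; (15|19)=-1, (14|19)=-1; (−1)^{3·0·9}·(-1)^0·(-1)^3 = -1.
v=23: a=23^1·(≡14), b=23^0·(≡9) mod 23; (14|23)=-1, (9|23)=+1; (−1)^{1·0·11}·(-1)^0·(+1)^1 = +1.
v=∞: -11785890 < 0 and -290 < 0  ⇒  (a,b)_∞ = -1.
v=29: a=29^1·(≡20), b=29^1·(≡19) mod 29; (20|29)=+1, (19|29)=-1; (−1)^{1·1·14}·(+1)^1·(-1)^1 = -1.
v=5: a=5^-1·(≡3), b=5^1·(≡2) mod 5; (3|5)=-1, (2|5)=-1; (−1)^{-1·1·2}·(-1)^1·(-1)^-1 = +1.
v=2: v_2(a)=7, v_2(b)=1; units ≡ 7, 7 (mod 8); ε·ε+αω+βω = 1·1+7·0+1·0 ≡ 1  ⇒  (a,b)_2 = -1.
v=31: a=31^1·(≡9), b=31^0·(≡20) mod 31; (9|31)=+1, (20|31)=+1; (−1)^{1·0·15}·(+1)^0·(+1)^1 = +1.
v=3: a=3^1·(≡2), b=3^0·(≡1) mod 3; (2|3)=-1, (1|3)=+1; (−1)^{1·0·1}·(-1)^0·(+1)^1 = +1.
|Ram(-11785890, -290)| = 4, even; anisotropic at {2, 19, 29, ∞}.

[2, 19, 29, inf]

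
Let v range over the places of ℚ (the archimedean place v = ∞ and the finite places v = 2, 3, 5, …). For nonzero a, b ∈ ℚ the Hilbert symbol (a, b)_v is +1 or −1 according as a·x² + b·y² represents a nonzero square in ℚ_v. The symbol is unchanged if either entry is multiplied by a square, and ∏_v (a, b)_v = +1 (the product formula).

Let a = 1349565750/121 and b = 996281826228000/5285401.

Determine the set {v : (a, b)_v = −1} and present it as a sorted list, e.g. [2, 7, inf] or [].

(a, b) ≡ (5998070, 130) mod (ℚ^×)²; places V = {2, 3, 5, 11, 13, 19, 29, 37, 43, ∞}.
(a,b)_19: α=0, u≡9; β=-2, v≡11 (mod 19); (9|19)=+1, (11|19)=+1; sign (−1)^0·+1^-2·+1^0 = +1.
(a,b)_∞: sgn(5998070)=+, sgn(130)=+, so +1.
(a,b)_5: α=3, u≡1; β=3, v≡4 (mod 5); (1|5)=+1, (4|5)=+1; sign (−1)^0·+1^3·+1^3 = +1.
(a,b)_2: α=1, β=5; u≡3, v≡1 (mod 8); ε(u)ε(v)=1·0, αω(v)=1·0, βω(u)=5·1; sum ≡ 1  ⇒  -1.
(a,b)_37: α=1, u≡15; β=2, v≡17 (mod 37); (15|37)=-1, (17|37)=-1; sign (−1)^0·-1^2·-1^1 = -1.
(a,b)_29: α=1, u≡3; β=2, v≡14 (mod 29); (3|29)=-1, (14|29)=-1; sign (−1)^0·-1^2·-1^1 = -1.
(a,b)_11: α=-2, u≡5; β=-4, v≡9 (mod 11); (5|11)=+1, (9|11)=+1; sign (−1)^0·+1^-4·+1^-2 = +1.
(a,b)_13: α=1, u≡7; β=1, v≡3 (mod 13); (7|13)=-1, (3|13)=+1; sign (−1)^0·-1^1·+1^1 = -1.
(a,b)_3: α=2, u≡2; β=2, v≡1 (mod 3); (2|3)=-1, (1|3)=+1; sign (−1)^0·-1^2·+1^2 = +1.
(a,b)_43: α=1, u≡24; β=2, v≡36 (mod 43); (24|43)=+1, (36|43)=+1; sign (−1)^0·+1^2·+1^1 = +1.
|Ram(5998070, 130)| = 4, even; anisotropic at {2, 13, 29, 37}.

[2, 13, 29, 37]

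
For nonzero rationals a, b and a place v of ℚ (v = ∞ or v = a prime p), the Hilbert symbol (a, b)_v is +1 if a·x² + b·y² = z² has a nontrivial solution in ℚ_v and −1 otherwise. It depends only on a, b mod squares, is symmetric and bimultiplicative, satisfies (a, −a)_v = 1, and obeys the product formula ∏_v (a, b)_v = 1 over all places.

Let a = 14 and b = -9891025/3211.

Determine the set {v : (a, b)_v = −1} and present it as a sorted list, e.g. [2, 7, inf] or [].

Mod squares: a ≡ 14, b ≡ -19. Check v ∈ {∞, 2, 5, 7, 13, 17, 19, 37}.
v=37: a=37^0·(≡14), b=37^2·(≡29) mod 37; (14|37)=-1, (29|37)=-1; (−1)^{0·2·18}·(-1)^2·(-1)^0 = +1.
v=13: a=13^0·(≡1), b=13^-2·(≡2) mod 13; (1|13)=+1, (2|13)=-1; (−1)^{0·-2·6}·(+1)^-2·(-1)^0 = +1.
v=5: a=5^0·(≡4), b=5^2·(≡4) mod 5; (4|5)=+1, (4|5)=+1; (−1)^{0·2·2}·(+1)^2·(+1)^0 = +1.
v=7: a=7^1·(≡2), b=7^0·(≡2) mod 7; (2|7)=+1, (2|7)=+1; (−1)^{1·0·3}·(+1)^0·(+1)^1 = +1.
v=17: a=17^0·(≡14), b=17^2·(≡2) mod 17; (14|17)=-1, (2|17)=+1; (−1)^{0·2·8}·(-1)^2·(+1)^0 = +1.
v=19: a=19^0·(≡14), b=19^-1·(≡12) mod 19; (14|19)=-1, (12|19)=-1; (−1)^{0·-1·9}·(-1)^-1·(-1)^0 = -1.
v=2: v_2(a)=1, v_2(b)=0; units ≡ 7, 5 (mod 8); ε·ε+αω+βω = 1·0+1·1+0·0 ≡ 1  ⇒  (a,b)_2 = -1.
v=∞: 14 > 0 and -19 < 0  ⇒  (a,b)_∞ = +1.
(14, -19 / ℚ) ramifies at {2, 19}: a division algebra.

[2, 19]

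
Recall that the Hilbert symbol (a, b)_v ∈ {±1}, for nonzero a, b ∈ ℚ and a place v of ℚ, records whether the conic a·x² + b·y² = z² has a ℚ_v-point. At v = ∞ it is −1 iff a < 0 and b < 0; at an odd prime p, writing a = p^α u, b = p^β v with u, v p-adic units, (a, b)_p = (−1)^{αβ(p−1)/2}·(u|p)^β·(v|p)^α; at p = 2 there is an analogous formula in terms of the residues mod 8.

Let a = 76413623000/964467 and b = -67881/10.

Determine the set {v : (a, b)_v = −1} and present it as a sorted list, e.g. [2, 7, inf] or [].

Mod squares: a ≡ 4290, b ≡ -5610. Check v ∈ {∞, 2, 3, 5, 7, 11, 13, 17, 43}.
v=17: a=17^2·(≡14), b=17^1·(≡7) mod 17; (14|17)=-1, (7|17)=-1; (−1)^{2·1·8}·(-1)^1·(-1)^2 = -1.
v=13: a=13^1·(≡7), b=13^0·(≡7) mod 13; (7|13)=-1, (7|13)=-1; (−1)^{1·0·6}·(-1)^0·(-1)^1 = -1.
v=43: a=43^2·(≡28), b=43^0·(≡36) mod 43; (28|43)=-1, (36|43)=+1; (−1)^{2·0·21}·(-1)^0·(+1)^2 = +1.
v=3: a=3^-9·(≡2), b=3^1·(≡2) mod 3; (2|3)=-1, (2|3)=-1; (−1)^{-9·1·1}·(-1)^1·(-1)^-9 = -1.
v=7: a=7^-2·(≡6), b=7^0·(≡4) mod 7; (6|7)=-1, (4|7)=+1; (−1)^{-2·0·3}·(-1)^0·(+1)^-2 = +1.
v=∞: 4290 > 0 and -5610 < 0  ⇒  (a,b)_∞ = +1.
v=5: a=5^3·(≡2), b=5^-1·(≡2) mod 5; (2|5)=-1, (2|5)=-1; (−1)^{3·-1·2}·(-1)^-1·(-1)^3 = +1.
v=2: v_2(a)=3, v_2(b)=-1; units ≡ 1, 3 (mod 8); ε·ε+αω+βω = 0·1+3·1+-1·0 ≡ 1  ⇒  (a,b)_2 = -1.
v=11: a=11^1·(≡3), b=11^3·(≡7) mod 11; (3|11)=+1, (7|11)=-1; (−1)^{1·3·5}·(+1)^3·(-1)^1 = +1.
|Ram(4290, -5610)| = 4, even; anisotropic at {2, 3, 13, 17}.

[2, 3, 13, 17]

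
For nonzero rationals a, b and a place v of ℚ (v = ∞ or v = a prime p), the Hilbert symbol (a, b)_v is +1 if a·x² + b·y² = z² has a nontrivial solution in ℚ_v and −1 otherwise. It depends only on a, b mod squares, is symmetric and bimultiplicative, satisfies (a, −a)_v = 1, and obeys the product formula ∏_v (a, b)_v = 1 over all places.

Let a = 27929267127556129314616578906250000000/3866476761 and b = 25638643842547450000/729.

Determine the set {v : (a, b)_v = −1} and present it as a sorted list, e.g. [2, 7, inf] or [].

(a, b) ≡ (8602, 820105) mod (ℚ^×)²; places V = {2, 3, 5, 7, 11, 13, 17, 23, 31, 37, 47, ∞}.
(a,b)_7: α=-4, u≡5; β=0, v≡6 (mod 7); (5|7)=-1, (6|7)=-1; sign (−1)^0·-1^0·-1^-4 = +1.
(a,b)_3: α=-6, u≡1; β=-6, v≡1 (mod 3); (1|3)=+1, (1|3)=+1; sign (−1)^0·+1^-6·+1^-6 = +1.
(a,b)_31: α=2, u≡21; β=1, v≡6 (mod 31); (21|31)=-1, (6|31)=-1; sign (−1)^0·-1^1·-1^2 = -1.
(a,b)_23: α=3, u≡16; β=2, v≡20 (mod 23); (16|23)=+1, (20|23)=-1; sign (−1)^0·+1^2·-1^3 = -1.
(a,b)_5: α=14, u≡3; β=5, v≡1 (mod 5); (3|5)=-1, (1|5)=+1; sign (−1)^0·-1^5·+1^14 = -1.
(a,b)_∞: sgn(8602)=+, sgn(820105)=+, so +1.
(a,b)_37: α=2, u≡18; β=1, v≡22 (mod 37); (18|37)=-1, (22|37)=-1; sign (−1)^0·-1^1·-1^2 = -1.
(a,b)_17: α=1, u≡9; β=2, v≡13 (mod 17); (9|17)=+1, (13|17)=+1; sign (−1)^0·+1^2·+1^1 = +1.
(a,b)_13: α=8, u≡4; β=3, v≡4 (mod 13); (4|13)=+1, (4|13)=+1; sign (−1)^0·+1^3·+1^8 = +1.
(a,b)_2: α=7, β=4; u≡5, v≡1 (mod 8); ε(u)ε(v)=0·0, αω(v)=7·0, βω(u)=4·1; sum ≡ 0  ⇒  +1.
(a,b)_47: α=-2, u≡32; β=0, v≡21 (mod 47); (32|47)=+1, (21|47)=+1; sign (−1)^0·+1^0·+1^-2 = +1.
(a,b)_11: α=5, u≡5; β=3, v≡10 (mod 11); (5|11)=+1, (10|11)=-1; sign (−1)^1·+1^3·-1^5 = +1.
Ram(8602, 820105) = {5, 23, 31, 37}; no ℚ_5-point on the conic.

[5, 23, 31, 37]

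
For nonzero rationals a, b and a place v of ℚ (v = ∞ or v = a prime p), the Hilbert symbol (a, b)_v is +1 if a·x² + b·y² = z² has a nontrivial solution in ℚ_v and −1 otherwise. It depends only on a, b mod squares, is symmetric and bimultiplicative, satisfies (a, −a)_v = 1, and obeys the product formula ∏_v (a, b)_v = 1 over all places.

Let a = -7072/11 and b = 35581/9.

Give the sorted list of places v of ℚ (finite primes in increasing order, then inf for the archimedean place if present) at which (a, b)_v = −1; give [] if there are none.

Mod squares: a ≡ -4862, b ≡ 35581. Check v ∈ {∞, 2, 3, 7, 11, 13, 17, 23}.
v=11: a=11^-1·(≡1), b=11^0·(≡2) mod 11; (1|11)=+1, (2|11)=-1; (−1)^{-1·0·5}·(+1)^0·(-1)^-1 = -1.
v=∞: -4862 < 0 and 35581 > 0  ⇒  (a,b)_∞ = +1.
v=3: a=3^0·(≡1), b=3^-2·(≡1) mod 3; (1|3)=+1, (1|3)=+1; (−1)^{0·-2·1}·(+1)^-2·(+1)^0 = +1.
v=23: a=23^0·(≡22), b=23^1·(≡16) mod 23; (22|23)=-1, (16|23)=+1; (−1)^{0·1·11}·(-1)^1·(+1)^0 = -1.
v=13: a=13^1·(≡12), b=13^1·(≡8) mod 13; (12|13)=+1, (8|13)=-1; (−1)^{1·1·6}·(+1)^1·(-1)^1 = -1.
v=7: a=7^0·(≡3), b=7^1·(≡4) mod 7; (3|7)=-1, (4|7)=+1; (−1)^{0·1·3}·(-1)^1·(+1)^0 = -1.
v=17: a=17^1·(≡7), b=17^1·(≡4) mod 17; (7|17)=-1, (4|17)=+1; (−1)^{1·1·8}·(-1)^1·(+1)^1 = -1.
v=2: v_2(a)=5, v_2(b)=0; units ≡ 1, 5 (mod 8); ε·ε+αω+βω = 0·0+5·1+0·0 ≡ 1  ⇒  (a,b)_2 = -1.
(-4862, 35581 / ℚ) ramifies at {2, 7, 11, 13, 17, 23}: a division algebra.

[2, 7, 11, 13, 17, 23]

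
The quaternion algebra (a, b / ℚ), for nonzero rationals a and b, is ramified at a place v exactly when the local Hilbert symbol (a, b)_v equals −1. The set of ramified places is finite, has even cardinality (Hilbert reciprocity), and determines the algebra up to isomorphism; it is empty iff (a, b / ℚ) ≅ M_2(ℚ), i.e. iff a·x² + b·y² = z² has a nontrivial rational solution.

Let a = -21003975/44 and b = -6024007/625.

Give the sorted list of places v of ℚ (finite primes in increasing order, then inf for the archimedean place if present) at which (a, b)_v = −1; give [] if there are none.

Mod squares: a ≡ -1221, b ≡ -16687. Check v ∈ {∞, 2, 3, 5, 11, 19, 29, 37, 41}.
v=41: a=41^0·(≡40), b=41^1·(≡14) mod 41; (40|41)=+1, (14|41)=-1; (−1)^{0·1·20}·(+1)^1·(-1)^0 = +1.
v=5: a=5^2·(≡4), b=5^-4·(≡3) mod 5; (4|5)=+1, (3|5)=-1; (−1)^{2·-4·2}·(+1)^-4·(-1)^2 = +1.
v=2: v_2(a)=-2, v_2(b)=0; units ≡ 3, 1 (mod 8); ε·ε+αω+βω = 1·0+-2·0+0·1 ≡ 0  ⇒  (a,b)_2 = +1.
v=37: a=37^1·(≡34), b=37^1·(≡12) mod 37; (34|37)=+1, (12|37)=+1; (−1)^{1·1·18}·(+1)^1·(+1)^1 = +1.
v=∞: -1221 < 0 and -16687 < 0  ⇒  (a,b)_∞ = -1.
v=3: a=3^3·(≡1), b=3^0·(≡2) mod 3; (1|3)=+1, (2|3)=-1; (−1)^{3·0·1}·(+1)^0·(-1)^3 = -1.
v=29: a=29^2·(≡17), b=29^0·(≡12) mod 29; (17|29)=-1, (12|29)=-1; (−1)^{2·0·14}·(-1)^0·(-1)^2 = +1.
v=11: a=11^-1·(≡2), b=11^1·(≡1) mod 11; (2|11)=-1, (1|11)=+1; (−1)^{-1·1·5}·(-1)^1·(+1)^-1 = +1.
v=19: a=19^0·(≡2), b=19^2·(≡12) mod 19; (2|19)=-1, (12|19)=-1; (−1)^{0·2·9}·(-1)^2·(-1)^0 = +1.
|Ram(-1221, -16687)| = 2, even; anisotropic at {3, ∞}.

[3, inf]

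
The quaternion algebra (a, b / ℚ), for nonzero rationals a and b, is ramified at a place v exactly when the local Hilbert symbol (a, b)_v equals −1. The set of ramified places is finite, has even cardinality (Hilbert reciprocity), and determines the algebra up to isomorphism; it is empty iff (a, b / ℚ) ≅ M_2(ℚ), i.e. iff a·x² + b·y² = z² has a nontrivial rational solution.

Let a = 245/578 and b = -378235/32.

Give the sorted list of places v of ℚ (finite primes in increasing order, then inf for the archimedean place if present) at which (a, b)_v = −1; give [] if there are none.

[5, 11]

Mod squares: a ≡ 10, b ≡ -1430. Check v ∈ {∞, 2, 5, 7, 11, 13, 17, 23}.
v=11: a=11^0·(≡6), b=11^1·(≡10) mod 11; (6|11)=-1, (10|11)=-1; (−1)^{0·1·5}·(-1)^1·(-1)^0 = -1.
v=7: a=7^2·(≡3), b=7^0·(≡6) mod 7; (3|7)=-1, (6|7)=-1; (−1)^{2·0·3}·(-1)^0·(-1)^2 = +1.
v=∞: 10 > 0 and -1430 < 0  ⇒  (a,b)_∞ = +1.
v=2: v_2(a)=-1, v_2(b)=-5; units ≡ 5, 5 (mod 8); ε·ε+αω+βω = 0·0+-1·1+-5·1 ≡ 0  ⇒  (a,b)_2 = +1.
v=13: a=13^0·(≡4), b=13^1·(≡2) mod 13; (4|13)=+1, (2|13)=-1; (−1)^{0·1·6}·(+1)^1·(-1)^0 = +1.
v=5: a=5^1·(≡3), b=5^1·(≡4) mod 5; (3|5)=-1, (4|5)=+1; (−1)^{1·1·2}·(-1)^1·(+1)^1 = -1.
v=23: a=23^0·(≡5), b=23^2·(≡10) mod 23; (5|23)=-1, (10|23)=-1; (−1)^{0·2·11}·(-1)^2·(-1)^0 = +1.
v=17: a=17^-2·(≡12), b=17^0·(≡1) mod 17; (12|17)=-1, (1|17)=+1; (−1)^{-2·0·8}·(-1)^0·(+1)^-2 = +1.
|Ram(10, -1430)| = 2, even; anisotropic at {5, 11}.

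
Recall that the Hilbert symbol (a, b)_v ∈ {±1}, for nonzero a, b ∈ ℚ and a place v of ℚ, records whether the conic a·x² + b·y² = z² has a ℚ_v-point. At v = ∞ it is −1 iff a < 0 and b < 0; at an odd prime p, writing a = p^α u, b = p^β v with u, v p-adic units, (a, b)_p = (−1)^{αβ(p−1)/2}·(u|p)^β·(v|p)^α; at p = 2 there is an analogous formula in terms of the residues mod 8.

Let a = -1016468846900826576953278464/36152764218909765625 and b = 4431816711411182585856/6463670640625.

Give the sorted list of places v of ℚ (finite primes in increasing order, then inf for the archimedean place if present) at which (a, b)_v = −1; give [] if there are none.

[31, 37]

Mod squares: a ≡ -7017346, b ≡ 43586. Check v ∈ {∞, 2, 3, 5, 7, 11, 13, 19, 23, 31, 37, 43}.
v=2: v_2(a)=23, v_2(b)=11; units ≡ 7, 1 (mod 8); ε·ε+αω+βω = 1·0+23·0+11·0 ≡ 0  ⇒  (a,b)_2 = +1.
v=31: a=31^1·(≡12), b=31^1·(≡6) mod 31; (12|31)=-1, (6|31)=-1; (−1)^{1·1·15}·(-1)^1·(-1)^1 = -1.
v=13: a=13^0·(≡5), b=13^2·(≡12) mod 13; (5|13)=-1, (12|13)=+1; (−1)^{0·2·6}·(-1)^2·(+1)^0 = +1.
v=7: a=7^3·(≡6), b=7^2·(≡2) mod 7; (6|7)=-1, (2|7)=+1; (−1)^{3·2·3}·(-1)^2·(+1)^3 = +1.
v=3: a=3^2·(≡2), b=3^4·(≡2) mod 3; (2|3)=-1, (2|3)=-1; (−1)^{2·4·1}·(-1)^4·(-1)^2 = +1.
v=43: a=43^-6·(≡27), b=43^-4·(≡27) mod 43; (27|43)=-1, (27|43)=-1; (−1)^{-6·-4·21}·(-1)^-4·(-1)^-6 = +1.
v=5: a=5^-8·(≡4), b=5^-6·(≡1) mod 5; (4|5)=+1, (1|5)=+1; (−1)^{-8·-6·2}·(+1)^-6·(+1)^-8 = +1.
v=∞: -7017346 < 0 and 43586 > 0  ⇒  (a,b)_∞ = +1.
v=11: a=11^-4·(≡5), b=11^-2·(≡9) mod 11; (5|11)=+1, (9|11)=+1; (−1)^{-4·-2·5}·(+1)^-2·(+1)^-4 = +1.
v=23: a=23^9·(≡4), b=23^6·(≡6) mod 23; (4|23)=+1, (6|23)=+1; (−1)^{9·6·11}·(+1)^6·(+1)^9 = +1.
v=19: a=19^1·(≡9), b=19^1·(≡18) mod 19; (9|19)=+1, (18|19)=-1; (−1)^{1·1·9}·(+1)^1·(-1)^1 = +1.
v=37: a=37^1·(≡25), b=37^1·(≡24) mod 37; (25|37)=+1, (24|37)=-1; (−1)^{1·1·18}·(+1)^1·(-1)^1 = -1.
|Ram(-7017346, 43586)| = 2, even; anisotropic at {31, 37}.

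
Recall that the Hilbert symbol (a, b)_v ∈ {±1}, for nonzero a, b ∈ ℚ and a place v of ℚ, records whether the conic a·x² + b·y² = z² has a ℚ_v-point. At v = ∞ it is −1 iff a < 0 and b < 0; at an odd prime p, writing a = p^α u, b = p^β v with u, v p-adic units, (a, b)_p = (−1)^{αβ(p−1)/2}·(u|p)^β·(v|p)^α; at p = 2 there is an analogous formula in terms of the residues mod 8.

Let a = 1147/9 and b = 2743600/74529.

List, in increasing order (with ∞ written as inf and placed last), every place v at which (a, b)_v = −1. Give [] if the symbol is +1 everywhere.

[2, 37]

(a, b) ≡ (1147, 19) mod (ℚ^×)²; places V = {2, 3, 5, 7, 13, 19, 31, 37, ∞}.
(a,b)_∞: sgn(1147)=+, sgn(19)=+, so +1.
(a,b)_19: α=0, u≡5; β=3, v≡7 (mod 19); (5|19)=+1, (7|19)=+1; sign (−1)^0·+1^3·+1^0 = +1.
(a,b)_7: α=0, u≡3; β=-2, v≡3 (mod 7); (3|7)=-1, (3|7)=-1; sign (−1)^0·-1^-2·-1^0 = +1.
(a,b)_2: α=0, β=4; u≡3, v≡3 (mod 8); ε(u)ε(v)=1·1, αω(v)=0·1, βω(u)=4·1; sum ≡ 1  ⇒  -1.
(a,b)_37: α=1, u≡24; β=0, v≡18 (mod 37); (24|37)=-1, (18|37)=-1; sign (−1)^0·-1^0·-1^1 = -1.
(a,b)_5: α=0, u≡3; β=2, v≡1 (mod 5); (3|5)=-1, (1|5)=+1; sign (−1)^0·-1^2·+1^0 = +1.
(a,b)_31: α=1, u≡11; β=0, v≡20 (mod 31); (11|31)=-1, (20|31)=+1; sign (−1)^0·-1^0·+1^1 = +1.
(a,b)_13: α=0, u≡9; β=-2, v≡11 (mod 13); (9|13)=+1, (11|13)=-1; sign (−1)^0·+1^-2·-1^0 = +1.
(a,b)_3: α=-2, u≡1; β=-2, v≡1 (mod 3); (1|3)=+1, (1|3)=+1; sign (−1)^0·+1^-2·+1^-2 = +1.
Ram(1147, 19) = {2, 37}; no ℚ_2-point on the conic.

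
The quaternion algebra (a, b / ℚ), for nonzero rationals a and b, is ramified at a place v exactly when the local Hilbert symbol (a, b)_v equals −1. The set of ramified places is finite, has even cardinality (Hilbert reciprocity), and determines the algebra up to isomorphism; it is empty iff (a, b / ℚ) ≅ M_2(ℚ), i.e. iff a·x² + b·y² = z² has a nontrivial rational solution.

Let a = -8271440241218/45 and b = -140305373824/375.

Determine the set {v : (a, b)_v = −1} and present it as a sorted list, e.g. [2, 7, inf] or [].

Mod squares: a ≡ -10, b ≡ -2310. Check v ∈ {∞, 2, 3, 5, 7, 11}.
v=11: a=11^4·(≡9), b=11^3·(≡2) mod 11; (9|11)=+1, (2|11)=-1; (−1)^{4·3·5}·(+1)^3·(-1)^4 = +1.
v=2: v_2(a)=1, v_2(b)=7; units ≡ 3, 5 (mod 8); ε·ε+αω+βω = 1·0+1·1+7·1 ≡ 0  ⇒  (a,b)_2 = +1.
v=7: a=7^10·(≡2), b=7^7·(≡3) mod 7; (2|7)=+1, (3|7)=-1; (−1)^{10·7·3}·(+1)^7·(-1)^10 = +1.
v=∞: -10 < 0 and -2310 < 0  ⇒  (a,b)_∞ = -1.
v=3: a=3^-2·(≡2), b=3^-1·(≡1) mod 3; (2|3)=-1, (1|3)=+1; (−1)^{-2·-1·1}·(-1)^-1·(+1)^-2 = -1.
v=5: a=5^-1·(≡3), b=5^-3·(≡2) mod 5; (3|5)=-1, (2|5)=-1; (−1)^{-1·-3·2}·(-1)^-3·(-1)^-1 = +1.
(-10, -2310 / ℚ) ramifies at {3, ∞}: a division algebra.

[3, inf]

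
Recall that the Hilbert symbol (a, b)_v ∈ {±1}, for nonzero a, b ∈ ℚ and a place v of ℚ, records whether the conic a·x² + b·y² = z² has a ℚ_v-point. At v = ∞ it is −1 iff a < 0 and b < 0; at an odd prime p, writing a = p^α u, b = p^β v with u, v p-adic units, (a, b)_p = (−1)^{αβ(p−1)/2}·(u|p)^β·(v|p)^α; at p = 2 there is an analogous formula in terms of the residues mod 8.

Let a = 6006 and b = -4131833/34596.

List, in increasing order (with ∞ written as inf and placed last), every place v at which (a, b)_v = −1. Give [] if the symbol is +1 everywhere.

(a, b) ≡ (6006, -17) mod (ℚ^×)²; places V = {2, 3, 7, 11, 13, 17, 29, 31, ∞}.
(a,b)_7: α=1, u≡4; β=0, v≡4 (mod 7); (4|7)=+1, (4|7)=+1; sign (−1)^0·+1^0·+1^1 = +1.
(a,b)_31: α=0, u≡23; β=-2, v≡19 (mod 31); (23|31)=-1, (19|31)=+1; sign (−1)^0·-1^-2·+1^0 = +1.
(a,b)_17: α=0, u≡5; β=3, v≡9 (mod 17); (5|17)=-1, (9|17)=+1; sign (−1)^0·-1^3·+1^0 = -1.
(a,b)_13: α=1, u≡7; β=0, v≡3 (mod 13); (7|13)=-1, (3|13)=+1; sign (−1)^0·-1^0·+1^1 = +1.
(a,b)_11: α=1, u≡7; β=0, v≡9 (mod 11); (7|11)=-1, (9|11)=+1; sign (−1)^0·-1^0·+1^1 = +1.
(a,b)_∞: sgn(6006)=+, sgn(-17)=−, so +1.
(a,b)_29: α=0, u≡3; β=2, v≡12 (mod 29); (3|29)=-1, (12|29)=-1; sign (−1)^0·-1^2·-1^0 = +1.
(a,b)_2: α=1, β=-2; u≡3, v≡7 (mod 8); ε(u)ε(v)=1·1, αω(v)=1·0, βω(u)=-2·1; sum ≡ 1  ⇒  -1.
(a,b)_3: α=1, u≡1; β=-2, v≡1 (mod 3); (1|3)=+1, (1|3)=+1; sign (−1)^0·+1^-2·+1^1 = +1.
Ram(6006, -17) = {2, 17}; no ℚ_2-point on the conic.

[2, 17]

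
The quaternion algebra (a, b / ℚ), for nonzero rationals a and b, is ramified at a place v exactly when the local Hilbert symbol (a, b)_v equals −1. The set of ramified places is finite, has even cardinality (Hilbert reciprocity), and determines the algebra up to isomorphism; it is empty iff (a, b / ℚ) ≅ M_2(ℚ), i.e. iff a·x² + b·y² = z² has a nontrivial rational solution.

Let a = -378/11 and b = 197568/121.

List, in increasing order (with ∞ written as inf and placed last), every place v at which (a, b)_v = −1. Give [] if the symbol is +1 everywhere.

[7, 11]

Mod squares: a ≡ -462, b ≡ 7. Check v ∈ {∞, 2, 3, 7, 11}.
v=11: a=11^-1·(≡7), b=11^-2·(≡8) mod 11; (7|11)=-1, (8|11)=-1; (−1)^{-1·-2·5}·(-1)^-2·(-1)^-1 = -1.
v=7: a=7^1·(≡4), b=7^3·(≡1) mod 7; (4|7)=+1, (1|7)=+1; (−1)^{1·3·3}·(+1)^3·(+1)^1 = -1.
v=3: a=3^3·(≡2), b=3^2·(≡1) mod 3; (2|3)=-1, (1|3)=+1; (−1)^{3·2·1}·(-1)^2·(+1)^3 = +1.
v=∞: -462 < 0 and 7 > 0  ⇒  (a,b)_∞ = +1.
v=2: v_2(a)=1, v_2(b)=6; units ≡ 1, 7 (mod 8); ε·ε+αω+βω = 0·1+1·0+6·0 ≡ 0  ⇒  (a,b)_2 = +1.
Ram(-462, 7) = {7, 11}; no ℚ_7-point on the conic.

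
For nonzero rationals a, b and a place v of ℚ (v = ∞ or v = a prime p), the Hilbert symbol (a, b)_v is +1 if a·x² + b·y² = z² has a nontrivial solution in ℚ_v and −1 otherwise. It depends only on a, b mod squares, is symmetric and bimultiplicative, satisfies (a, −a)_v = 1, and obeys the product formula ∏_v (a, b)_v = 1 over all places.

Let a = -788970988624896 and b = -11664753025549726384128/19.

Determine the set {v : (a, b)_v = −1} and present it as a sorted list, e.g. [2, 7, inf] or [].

(a, b) ≡ (-231, -3129357) mod (ℚ^×)²; places V = {2, 3, 7, 11, 19, 23, 31, ∞}.
(a,b)_∞: sgn(-231)=−, sgn(-3129357)=−, so -1.
(a,b)_3: α=9, u≡1; β=13, v≡2 (mod 3); (1|3)=+1, (2|3)=-1; sign (−1)^1·+1^13·-1^9 = +1.
(a,b)_19: α=0, u≡9; β=-1, v≡3 (mod 19); (9|19)=+1, (3|19)=-1; sign (−1)^0·+1^-1·-1^0 = +1.
(a,b)_23: α=2, u≡15; β=3, v≡1 (mod 23); (15|23)=-1, (1|23)=+1; sign (−1)^0·-1^3·+1^2 = -1.
(a,b)_2: α=10, β=18; u≡1, v≡3 (mod 8); ε(u)ε(v)=0·1, αω(v)=10·1, βω(u)=18·0; sum ≡ 0  ⇒  +1.
(a,b)_31: α=2, u≡29; β=3, v≡4 (mod 31); (29|31)=-1, (4|31)=+1; sign (−1)^0·-1^3·+1^2 = -1.
(a,b)_7: α=1, u≡1; β=1, v≡1 (mod 7); (1|7)=+1, (1|7)=+1; sign (−1)^1·+1^1·+1^1 = -1.
(a,b)_11: α=1, u≡9; β=1, v≡6 (mod 11); (9|11)=+1, (6|11)=-1; sign (−1)^1·+1^1·-1^1 = +1.
|Ram(-231, -3129357)| = 4, even; anisotropic at {7, 23, 31, ∞}.

[7, 23, 31, inf]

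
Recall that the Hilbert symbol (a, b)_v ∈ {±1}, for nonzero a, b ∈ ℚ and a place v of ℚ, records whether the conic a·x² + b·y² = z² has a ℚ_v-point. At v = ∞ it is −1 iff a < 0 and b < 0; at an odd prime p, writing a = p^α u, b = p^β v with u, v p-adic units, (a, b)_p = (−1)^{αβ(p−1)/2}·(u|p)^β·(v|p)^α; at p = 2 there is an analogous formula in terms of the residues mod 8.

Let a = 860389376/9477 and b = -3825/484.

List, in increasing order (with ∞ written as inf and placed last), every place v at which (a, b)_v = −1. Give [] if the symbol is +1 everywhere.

(a, b) ≡ (5642, -17) mod (ℚ^×)²; places V = {2, 3, 5, 7, 11, 13, 17, 31, ∞}.
(a,b)_5: α=0, u≡3; β=2, v≡3 (mod 5); (3|5)=-1, (3|5)=-1; sign (−1)^0·-1^2·-1^0 = +1.
(a,b)_17: α=0, u≡8; β=1, v≡8 (mod 17); (8|17)=+1, (8|17)=+1; sign (−1)^0·+1^1·+1^0 = +1.
(a,b)_13: α=-1, u≡2; β=0, v≡12 (mod 13); (2|13)=-1, (12|13)=+1; sign (−1)^0·-1^0·+1^-1 = +1.
(a,b)_31: α=1, u≡23; β=0, v≡1 (mod 31); (23|31)=-1, (1|31)=+1; sign (−1)^0·-1^0·+1^1 = +1.
(a,b)_7: α=1, u≡1; β=0, v≡4 (mod 7); (1|7)=+1, (4|7)=+1; sign (−1)^0·+1^0·+1^1 = +1.
(a,b)_2: α=15, β=-2; u≡5, v≡7 (mod 8); ε(u)ε(v)=0·1, αω(v)=15·0, βω(u)=-2·1; sum ≡ 0  ⇒  +1.
(a,b)_11: α=2, u≡6; β=-2, v≡9 (mod 11); (6|11)=-1, (9|11)=+1; sign (−1)^0·-1^-2·+1^2 = +1.
(a,b)_3: α=-6, u≡2; β=2, v≡1 (mod 3); (2|3)=-1, (1|3)=+1; sign (−1)^0·-1^2·+1^-6 = +1.
(a,b)_∞: sgn(5642)=+, sgn(-17)=−, so +1.
Every local symbol is +1, so the conic 5642·x² + -17·y² = z² has ℚ_v-points for all v and hence a ℚ-point; (a, b / ℚ) ≅ M_2(ℚ).

[]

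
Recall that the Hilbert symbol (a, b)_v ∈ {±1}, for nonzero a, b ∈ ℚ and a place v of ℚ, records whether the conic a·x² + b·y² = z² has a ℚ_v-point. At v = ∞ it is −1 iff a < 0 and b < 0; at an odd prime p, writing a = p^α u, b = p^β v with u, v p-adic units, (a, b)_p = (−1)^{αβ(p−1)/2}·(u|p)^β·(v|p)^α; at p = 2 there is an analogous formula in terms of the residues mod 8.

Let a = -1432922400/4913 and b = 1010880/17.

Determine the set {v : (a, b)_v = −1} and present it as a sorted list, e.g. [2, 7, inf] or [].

[5, 13]

(a, b) ≡ (-9282, 3315) mod (ℚ^×)²; places V = {2, 3, 5, 7, 13, 17, ∞}.
(a,b)_13: α=1, u≡10; β=1, v≡5 (mod 13); (10|13)=+1, (5|13)=-1; sign (−1)^0·+1^1·-1^1 = -1.
(a,b)_17: α=-3, u≡1; β=-1, v≡9 (mod 17); (1|17)=+1, (9|17)=+1; sign (−1)^0·+1^-1·+1^-3 = +1.
(a,b)_3: α=9, u≡2; β=5, v≡1 (mod 3); (2|3)=-1, (1|3)=+1; sign (−1)^1·-1^5·+1^9 = +1.
(a,b)_7: α=1, u≡2; β=0, v≡1 (mod 7); (2|7)=+1, (1|7)=+1; sign (−1)^0·+1^0·+1^1 = +1.
(a,b)_5: α=2, u≡3; β=1, v≡3 (mod 5); (3|5)=-1, (3|5)=-1; sign (−1)^0·-1^1·-1^2 = -1.
(a,b)_∞: sgn(-9282)=−, sgn(3315)=+, so +1.
(a,b)_2: α=5, β=6; u≡7, v≡3 (mod 8); ε(u)ε(v)=1·1, αω(v)=5·1, βω(u)=6·0; sum ≡ 0  ⇒  +1.
Ram(-9282, 3315) = {5, 13}; no ℚ_5-point on the conic.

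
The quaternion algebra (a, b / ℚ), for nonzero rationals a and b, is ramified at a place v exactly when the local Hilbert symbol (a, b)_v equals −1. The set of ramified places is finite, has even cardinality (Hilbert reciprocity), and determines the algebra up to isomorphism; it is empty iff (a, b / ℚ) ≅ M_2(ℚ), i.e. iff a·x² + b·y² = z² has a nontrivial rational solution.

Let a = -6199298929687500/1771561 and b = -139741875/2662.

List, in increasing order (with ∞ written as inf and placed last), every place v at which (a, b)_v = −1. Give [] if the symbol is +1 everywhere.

[2, inf]

Mod squares: a ≡ -35, b ≡ -66. Check v ∈ {∞, 2, 3, 5, 7, 11, 13}.
v=11: a=11^-6·(≡1), b=11^-3·(≡1) mod 11; (1|11)=+1, (1|11)=+1; (−1)^{-6·-3·5}·(+1)^-3·(+1)^-6 = +1.
v=7: a=7^3·(≡2), b=7^2·(≡1) mod 7; (2|7)=+1, (1|7)=+1; (−1)^{3·2·3}·(+1)^2·(+1)^3 = +1.
v=3: a=3^4·(≡1), b=3^3·(≡2) mod 3; (1|3)=+1, (2|3)=-1; (−1)^{4·3·1}·(+1)^3·(-1)^4 = +1.
v=2: v_2(a)=2, v_2(b)=-1; units ≡ 5, 7 (mod 8); ε·ε+αω+βω = 0·1+2·0+-1·1 ≡ 1  ⇒  (a,b)_2 = -1.
v=13: a=13^4·(≡1), b=13^2·(≡12) mod 13; (1|13)=+1, (12|13)=+1; (−1)^{4·2·6}·(+1)^2·(+1)^4 = +1.
v=5: a=5^9·(≡3), b=5^4·(≡4) mod 5; (3|5)=-1, (4|5)=+1; (−1)^{9·4·2}·(-1)^4·(+1)^9 = +1.
v=∞: -35 < 0 and -66 < 0  ⇒  (a,b)_∞ = -1.
|Ram(-35, -66)| = 2, even; anisotropic at {2, ∞}.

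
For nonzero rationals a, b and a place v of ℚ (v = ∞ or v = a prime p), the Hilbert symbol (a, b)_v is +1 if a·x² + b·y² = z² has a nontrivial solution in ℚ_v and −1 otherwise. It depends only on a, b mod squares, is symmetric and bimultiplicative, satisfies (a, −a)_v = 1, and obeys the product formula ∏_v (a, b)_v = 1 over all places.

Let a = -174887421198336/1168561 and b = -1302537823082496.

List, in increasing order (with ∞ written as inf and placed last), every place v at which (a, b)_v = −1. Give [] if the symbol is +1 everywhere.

[11, 13, 17, inf]

Mod squares: a ≡ -119, b ≡ -6006. Check v ∈ {∞, 2, 3, 7, 11, 13, 17, 23, 41, 47}.
v=7: a=7^3·(≡4), b=7^5·(≡5) mod 7; (4|7)=+1, (5|7)=-1; (−1)^{3·5·3}·(+1)^5·(-1)^3 = +1.
v=17: a=17^1·(≡12), b=17^0·(≡14) mod 17; (12|17)=-1, (14|17)=-1; (−1)^{1·0·8}·(-1)^0·(-1)^1 = -1.
v=13: a=13^0·(≡6), b=13^1·(≡2) mod 13; (6|13)=-1, (2|13)=-1; (−1)^{0·1·6}·(-1)^1·(-1)^0 = -1.
v=11: a=11^2·(≡10), b=11^3·(≡3) mod 11; (10|11)=-1, (3|11)=+1; (−1)^{2·3·5}·(-1)^3·(+1)^2 = -1.
v=∞: -119 < 0 and -6006 < 0  ⇒  (a,b)_∞ = -1.
v=2: v_2(a)=14, v_2(b)=11; units ≡ 1, 5 (mod 8); ε·ε+αω+βω = 0·0+14·1+11·0 ≡ 0  ⇒  (a,b)_2 = +1.
v=47: a=47^-2·(≡5), b=47^0·(≡5) mod 47; (5|47)=-1, (5|47)=-1; (−1)^{-2·0·23}·(-1)^0·(-1)^-2 = +1.
v=23: a=23^-2·(≡5), b=23^0·(≡15) mod 23; (5|23)=-1, (15|23)=-1; (−1)^{-2·0·11}·(-1)^0·(-1)^-2 = +1.
v=41: a=41^2·(≡18), b=41^0·(≡39) mod 41; (18|41)=+1, (39|41)=+1; (−1)^{2·0·20}·(+1)^0·(+1)^2 = +1.
v=3: a=3^2·(≡1), b=3^7·(≡2) mod 3; (1|3)=+1, (2|3)=-1; (−1)^{2·7·1}·(+1)^7·(-1)^2 = +1.
|Ram(-119, -6006)| = 4, even; anisotropic at {11, 13, 17, ∞}.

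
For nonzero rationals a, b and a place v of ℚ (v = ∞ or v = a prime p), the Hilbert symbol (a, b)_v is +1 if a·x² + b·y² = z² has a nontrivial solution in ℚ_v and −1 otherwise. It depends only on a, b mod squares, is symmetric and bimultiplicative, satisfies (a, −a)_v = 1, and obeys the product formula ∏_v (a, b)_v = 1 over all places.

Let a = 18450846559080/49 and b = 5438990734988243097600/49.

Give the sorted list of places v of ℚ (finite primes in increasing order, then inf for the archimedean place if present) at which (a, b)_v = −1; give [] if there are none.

Mod squares: a ≡ 4912570, b ≡ 445094. Check v ∈ {∞, 2, 3, 5, 7, 13, 17, 19, 23, 31, 53}.
v=5: a=5^1·(≡4), b=5^2·(≡1) mod 5; (4|5)=+1, (1|5)=+1; (−1)^{1·2·2}·(+1)^2·(+1)^1 = +1.
v=31: a=31^1·(≡6), b=31^2·(≡26) mod 31; (6|31)=-1, (26|31)=-1; (−1)^{1·2·15}·(-1)^2·(-1)^1 = -1.
v=2: v_2(a)=3, v_2(b)=11; units ≡ 5, 3 (mod 8); ε·ε+αω+βω = 0·1+3·1+11·1 ≡ 0  ⇒  (a,b)_2 = +1.
v=3: a=3^2·(≡1), b=3^2·(≡2) mod 3; (1|3)=+1, (2|3)=-1; (−1)^{2·2·1}·(+1)^2·(-1)^2 = +1.
v=53: a=53^1·(≡38), b=53^1·(≡16) mod 53; (38|53)=+1, (16|53)=+1; (−1)^{1·1·26}·(+1)^1·(+1)^1 = +1.
v=17: a=17^2·(≡3), b=17^3·(≡4) mod 17; (3|17)=-1, (4|17)=+1; (−1)^{2·3·8}·(-1)^3·(+1)^2 = -1.
v=23: a=23^1·(≡6), b=23^2·(≡7) mod 23; (6|23)=+1, (7|23)=-1; (−1)^{1·2·11}·(+1)^2·(-1)^1 = -1.
v=19: a=19^2·(≡6), b=19^3·(≡15) mod 19; (6|19)=+1, (15|19)=-1; (−1)^{2·3·9}·(+1)^3·(-1)^2 = +1.
v=13: a=13^1·(≡11), b=13^1·(≡4) mod 13; (11|13)=-1, (4|13)=+1; (−1)^{1·1·6}·(-1)^1·(+1)^1 = -1.
v=∞: 4912570 > 0 and 445094 > 0  ⇒  (a,b)_∞ = +1.
v=7: a=7^-2·(≡5), b=7^-2·(≡5) mod 7; (5|7)=-1, (5|7)=-1; (−1)^{-2·-2·3}·(-1)^-2·(-1)^-2 = +1.
|Ram(4912570, 445094)| = 4, even; anisotropic at {13, 17, 23, 31}.

[13, 17, 23, 31]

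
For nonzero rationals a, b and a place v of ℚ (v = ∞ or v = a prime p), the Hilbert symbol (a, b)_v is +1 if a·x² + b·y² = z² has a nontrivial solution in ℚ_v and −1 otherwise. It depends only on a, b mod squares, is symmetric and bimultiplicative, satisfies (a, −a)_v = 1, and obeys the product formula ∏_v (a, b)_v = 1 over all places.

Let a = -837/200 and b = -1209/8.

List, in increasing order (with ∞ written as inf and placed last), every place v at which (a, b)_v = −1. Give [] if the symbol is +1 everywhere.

[3, inf]

Mod squares: a ≡ -186, b ≡ -2418. Check v ∈ {∞, 2, 3, 5, 13, 31}.
v=31: a=31^1·(≡18), b=31^1·(≡30) mod 31; (18|31)=+1, (30|31)=-1; (−1)^{1·1·15}·(+1)^1·(-1)^1 = +1.
v=∞: -186 < 0 and -2418 < 0  ⇒  (a,b)_∞ = -1.
v=5: a=5^-2·(≡1), b=5^0·(≡2) mod 5; (1|5)=+1, (2|5)=-1; (−1)^{-2·0·2}·(+1)^0·(-1)^-2 = +1.
v=13: a=13^0·(≡12), b=13^1·(≡3) mod 13; (12|13)=+1, (3|13)=+1; (−1)^{0·1·6}·(+1)^1·(+1)^0 = +1.
v=3: a=3^3·(≡1), b=3^1·(≡1) mod 3; (1|3)=+1, (1|3)=+1; (−1)^{3·1·1}·(+1)^1·(+1)^3 = -1.
v=2: v_2(a)=-3, v_2(b)=-3; units ≡ 3, 7 (mod 8); ε·ε+αω+βω = 1·1+-3·0+-3·1 ≡ 0  ⇒  (a,b)_2 = +1.
|Ram(-186, -2418)| = 2, even; anisotropic at {3, ∞}.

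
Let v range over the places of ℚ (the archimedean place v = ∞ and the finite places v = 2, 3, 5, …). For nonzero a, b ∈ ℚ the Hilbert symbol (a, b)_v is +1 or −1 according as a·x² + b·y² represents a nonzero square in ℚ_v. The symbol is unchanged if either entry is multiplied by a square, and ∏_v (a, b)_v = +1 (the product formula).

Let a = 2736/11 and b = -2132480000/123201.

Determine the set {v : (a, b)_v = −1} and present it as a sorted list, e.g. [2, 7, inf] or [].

[17, 19]

(a, b) ≡ (209, -17) mod (ℚ^×)²; places V = {2, 3, 5, 7, 11, 13, 17, 19, ∞}.
(a,b)_3: α=2, u≡2; β=-6, v≡1 (mod 3); (2|3)=-1, (1|3)=+1; sign (−1)^0·-1^-6·+1^2 = +1.
(a,b)_5: α=0, u≡1; β=4, v≡2 (mod 5); (1|5)=+1, (2|5)=-1; sign (−1)^0·+1^4·-1^0 = +1.
(a,b)_11: α=-1, u≡8; β=0, v≡9 (mod 11); (8|11)=-1, (9|11)=+1; sign (−1)^0·-1^0·+1^-1 = +1.
(a,b)_∞: sgn(209)=+, sgn(-17)=−, so +1.
(a,b)_7: α=0, u≡5; β=2, v≡1 (mod 7); (5|7)=-1, (1|7)=+1; sign (−1)^0·-1^2·+1^0 = +1.
(a,b)_13: α=0, u≡10; β=-2, v≡12 (mod 13); (10|13)=+1, (12|13)=+1; sign (−1)^0·+1^-2·+1^0 = +1.
(a,b)_2: α=4, β=12; u≡1, v≡7 (mod 8); ε(u)ε(v)=0·1, αω(v)=4·0, βω(u)=12·0; sum ≡ 0  ⇒  +1.
(a,b)_19: α=1, u≡1; β=0, v≡2 (mod 19); (1|19)=+1, (2|19)=-1; sign (−1)^0·+1^0·-1^1 = -1.
(a,b)_17: α=0, u≡3; β=1, v≡4 (mod 17); (3|17)=-1, (4|17)=+1; sign (−1)^0·-1^1·+1^0 = -1.
(209, -17 / ℚ) ramifies at {17, 19}: a division algebra.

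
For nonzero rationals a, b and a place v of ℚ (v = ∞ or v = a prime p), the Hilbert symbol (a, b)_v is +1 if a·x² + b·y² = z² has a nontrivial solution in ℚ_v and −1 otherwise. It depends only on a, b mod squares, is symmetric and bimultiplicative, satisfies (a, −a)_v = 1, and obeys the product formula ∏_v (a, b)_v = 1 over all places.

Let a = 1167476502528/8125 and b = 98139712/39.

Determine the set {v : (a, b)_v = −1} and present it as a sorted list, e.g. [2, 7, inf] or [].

(a, b) ≡ (8402199, 494247) mod (ℚ^×)²; places V = {2, 3, 5, 7, 11, 13, 17, 19, 23, 29, ∞}.
(a,b)_17: α=1, u≡10; β=0, v≡11 (mod 17); (10|17)=-1, (11|17)=-1; sign (−1)^0·-1^0·-1^1 = -1.
(a,b)_11: α=0, u≡4; β=2, v≡7 (mod 11); (4|11)=+1, (7|11)=-1; sign (−1)^0·+1^2·-1^0 = +1.
(a,b)_29: α=1, u≡10; β=1, v≡6 (mod 29); (10|29)=-1, (6|29)=+1; sign (−1)^0·-1^1·+1^1 = -1.
(a,b)_∞: sgn(8402199)=+, sgn(494247)=+, so +1.
(a,b)_3: α=3, u≡2; β=-1, v≡1 (mod 3); (2|3)=-1, (1|3)=+1; sign (−1)^1·-1^-1·+1^3 = +1.
(a,b)_2: α=12, β=6; u≡7, v≡7 (mod 8); ε(u)ε(v)=1·1, αω(v)=12·0, βω(u)=6·0; sum ≡ 1  ⇒  -1.
(a,b)_5: α=-4, u≡1; β=0, v≡3 (mod 5); (1|5)=+1, (3|5)=-1; sign (−1)^0·+1^0·-1^-4 = +1.
(a,b)_23: α=1, u≡1; β=1, v≡22 (mod 23); (1|23)=+1, (22|23)=-1; sign (−1)^1·+1^1·-1^1 = +1.
(a,b)_7: α=2, u≡1; β=0, v≡5 (mod 7); (1|7)=+1, (5|7)=-1; sign (−1)^0·+1^0·-1^2 = +1.
(a,b)_13: α=-1, u≡11; β=-1, v≡7 (mod 13); (11|13)=-1, (7|13)=-1; sign (−1)^0·-1^-1·-1^-1 = +1.
(a,b)_19: α=1, u≡13; β=1, v≡3 (mod 19); (13|19)=-1, (3|19)=-1; sign (−1)^1·-1^1·-1^1 = -1.
(8402199, 494247 / ℚ) ramifies at {2, 17, 19, 29}: a division algebra.

[2, 17, 19, 29]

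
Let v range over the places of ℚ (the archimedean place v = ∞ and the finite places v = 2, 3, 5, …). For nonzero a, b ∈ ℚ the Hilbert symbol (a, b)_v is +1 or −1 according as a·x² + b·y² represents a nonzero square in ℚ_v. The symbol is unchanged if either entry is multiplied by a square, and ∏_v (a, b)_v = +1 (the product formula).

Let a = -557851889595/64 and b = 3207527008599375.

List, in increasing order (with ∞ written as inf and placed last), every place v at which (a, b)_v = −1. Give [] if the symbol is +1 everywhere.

(a, b) ≡ (-94395, 119) mod (ℚ^×)²; places V = {2, 3, 5, 7, 11, 13, 17, 29, 31, ∞}.
(a,b)_5: α=1, u≡4; β=4, v≡4 (mod 5); (4|5)=+1, (4|5)=+1; sign (−1)^0·+1^4·+1^1 = +1.
(a,b)_7: α=1, u≡2; β=3, v≡6 (mod 7); (2|7)=+1, (6|7)=-1; sign (−1)^1·+1^3·-1^1 = +1.
(a,b)_∞: sgn(-94395)=−, sgn(119)=+, so +1.
(a,b)_11: α=2, u≡2; β=2, v≡3 (mod 11); (2|11)=-1, (3|11)=+1; sign (−1)^0·-1^2·+1^2 = +1.
(a,b)_2: α=-6, β=0; u≡5, v≡7 (mod 8); ε(u)ε(v)=0·1, αω(v)=-6·0, βω(u)=0·1; sum ≡ 0  ⇒  +1.
(a,b)_29: α=1, u≡24; β=2, v≡18 (mod 29); (24|29)=+1, (18|29)=-1; sign (−1)^0·+1^2·-1^1 = -1.
(a,b)_17: α=2, u≡3; β=1, v≡3 (mod 17); (3|17)=-1, (3|17)=-1; sign (−1)^0·-1^1·-1^2 = -1.
(a,b)_3: α=1, u≡2; β=2, v≡2 (mod 3); (2|3)=-1, (2|3)=-1; sign (−1)^0·-1^2·-1^1 = -1.
(a,b)_31: α=1, u≡13; β=2, v≡23 (mod 31); (13|31)=-1, (23|31)=-1; sign (−1)^0·-1^2·-1^1 = -1.
(a,b)_13: α=2, u≡11; β=0, v≡7 (mod 13); (11|13)=-1, (7|13)=-1; sign (−1)^0·-1^0·-1^2 = +1.
(-94395, 119 / ℚ) ramifies at {3, 17, 29, 31}: a division algebra.

[3, 17, 29, 31]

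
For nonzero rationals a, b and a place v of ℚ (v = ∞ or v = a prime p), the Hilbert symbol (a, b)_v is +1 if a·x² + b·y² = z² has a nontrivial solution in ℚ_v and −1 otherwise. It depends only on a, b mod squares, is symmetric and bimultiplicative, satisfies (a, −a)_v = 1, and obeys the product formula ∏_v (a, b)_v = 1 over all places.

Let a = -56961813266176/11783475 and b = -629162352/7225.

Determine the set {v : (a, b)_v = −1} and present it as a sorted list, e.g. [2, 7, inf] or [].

(a, b) ≡ (-341, -247) mod (ℚ^×)²; places V = {2, 3, 5, 7, 11, 13, 17, 19, 23, 31, ∞}.
(a,b)_23: α=-2, u≡12; β=0, v≡1 (mod 23); (12|23)=+1, (1|23)=+1; sign (−1)^0·+1^0·+1^-2 = +1.
(a,b)_19: α=2, u≡6; β=3, v≡16 (mod 19); (6|19)=+1, (16|19)=+1; sign (−1)^0·+1^3·+1^2 = +1.
(a,b)_5: α=-2, u≡1; β=-2, v≡2 (mod 5); (1|5)=+1, (2|5)=-1; sign (−1)^0·+1^-2·-1^-2 = +1.
(a,b)_2: α=8, β=4; u≡3, v≡1 (mod 8); ε(u)ε(v)=1·0, αω(v)=8·0, βω(u)=4·1; sum ≡ 0  ⇒  +1.
(a,b)_17: α=0, u≡13; β=-2, v≡4 (mod 17); (13|17)=+1, (4|17)=+1; sign (−1)^0·+1^-2·+1^0 = +1.
(a,b)_13: α=2, u≡4; β=1, v≡5 (mod 13); (4|13)=+1, (5|13)=-1; sign (−1)^0·+1^1·-1^2 = +1.
(a,b)_11: α=-1, u≡6; β=0, v≡8 (mod 11); (6|11)=-1, (8|11)=-1; sign (−1)^0·-1^0·-1^-1 = -1.
(a,b)_∞: sgn(-341)=−, sgn(-247)=−, so -1.
(a,b)_7: α=6, u≡2; β=2, v≡3 (mod 7); (2|7)=+1, (3|7)=-1; sign (−1)^0·+1^2·-1^6 = +1.
(a,b)_31: α=1, u≡10; β=0, v≡4 (mod 31); (10|31)=+1, (4|31)=+1; sign (−1)^0·+1^0·+1^1 = +1.
(a,b)_3: α=-4, u≡1; β=2, v≡2 (mod 3); (1|3)=+1, (2|3)=-1; sign (−1)^0·+1^2·-1^-4 = +1.
Ram(-341, -247) = {11, ∞}; no ℚ_11-point on the conic.

[11, inf]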